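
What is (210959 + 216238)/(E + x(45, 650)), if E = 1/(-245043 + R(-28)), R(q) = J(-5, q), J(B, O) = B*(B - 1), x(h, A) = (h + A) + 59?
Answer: 104668818561/184739801 ≈ 566.57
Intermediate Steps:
x(h, A) = 59 + A + h (x(h, A) = (A + h) + 59 = 59 + A + h)
J(B, O) = B*(-1 + B)
R(q) = 30 (R(q) = -5*(-1 - 5) = -5*(-6) = 30)
E = -1/245013 (E = 1/(-245043 + 30) = 1/(-245013) = -1/245013 ≈ -4.0814e-6)
(210959 + 216238)/(E + x(45, 650)) = (210959 + 216238)/(-1/245013 + (59 + 650 + 45)) = 427197/(-1/245013 + 754) = 427197/(184739801/245013) = 427197*(245013/184739801) = 104668818561/184739801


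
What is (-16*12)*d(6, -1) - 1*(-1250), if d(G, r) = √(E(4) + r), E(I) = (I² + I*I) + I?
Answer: 1250 - 192*√35 ≈ 114.11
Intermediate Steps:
E(I) = I + 2*I² (E(I) = (I² + I²) + I = 2*I² + I = I + 2*I²)
d(G, r) = √(36 + r) (d(G, r) = √(4*(1 + 2*4) + r) = √(4*(1 + 8) + r) = √(4*9 + r) = √(36 + r))
(-16*12)*d(6, -1) - 1*(-1250) = (-16*12)*√(36 - 1) - 1*(-1250) = -192*√35 + 1250 = 1250 - 192*√35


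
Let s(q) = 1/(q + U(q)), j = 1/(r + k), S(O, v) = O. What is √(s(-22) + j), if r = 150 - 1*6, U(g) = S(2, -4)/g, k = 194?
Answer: 5*I*√834/702 ≈ 0.20569*I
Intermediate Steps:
U(g) = 2/g
r = 144 (r = 150 - 6 = 144)
j = 1/338 (j = 1/(144 + 194) = 1/338 ≈ 0.0029586)
s(q) = 1/(q + 2/q)
√(s(-22) + j) = √(-22/(2 + (-22)²) + 1/338) = √(-22/(2 + 484) + 1/338) = √(-22/486 + 1/338) = √(-22*1/486 + 1/338) = √(-11/243 + 1/338) = √(-3475/82134) = 5*I*√834/702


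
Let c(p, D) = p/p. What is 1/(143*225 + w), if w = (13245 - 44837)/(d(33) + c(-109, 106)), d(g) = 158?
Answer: 159/5084233 ≈ 3.1273e-5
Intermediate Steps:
c(p, D) = 1
w = -31592/159 (w = (13245 - 44837)/(158 + 1) = -31592/159 ≈ -198.69)
1/(143*225 + w) = 1/(143*225 - 31592/159) = 1/(32175 - 31592/159) = 1/(5084233/159) = 159/5084233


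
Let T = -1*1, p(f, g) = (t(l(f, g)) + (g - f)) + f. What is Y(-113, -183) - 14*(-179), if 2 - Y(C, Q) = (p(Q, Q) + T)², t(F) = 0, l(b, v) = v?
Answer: -31348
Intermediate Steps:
p(f, g) = g (p(f, g) = (0 + (g - f)) + f = (g - f) + f = g)
T = -1
Y(C, Q) = 2 - (-1 + Q)² (Y(C, Q) = 2 - (Q - 1)² = 2 - (-1 + Q)²)
Y(-113, -183) - 14*(-179) = (2 - (-1 - 183)²) - 14*(-179) = (2 - 1*(-184)²) + 2506 = (2 - 1*33856) + 2506 = (2 - 33856) + 2506 = -33854 + 2506 = -31348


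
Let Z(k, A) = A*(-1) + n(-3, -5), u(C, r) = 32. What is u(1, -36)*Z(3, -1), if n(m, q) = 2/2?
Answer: 64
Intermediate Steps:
n(m, q) = 1 (n(m, q) = 2*(½) = 1)
Z(k, A) = 1 - A (Z(k, A) = A*(-1) + 1 = -A + 1 = 1 - A)
u(1, -36)*Z(3, -1) = 32*(1 - 1*(-1)) = 32*(1 + 1) = 32*2 = 64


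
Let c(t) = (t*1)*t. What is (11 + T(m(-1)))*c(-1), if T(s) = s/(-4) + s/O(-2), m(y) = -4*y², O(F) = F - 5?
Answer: 88/7 ≈ 12.571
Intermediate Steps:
O(F) = -5 + F
c(t) = t² (c(t) = t*t = t²)
T(s) = -11*s/28 (T(s) = s/(-4) + s/(-5 - 2) = s*(-¼) + s/(-7) = -s/4 + s*(-⅐) = -s/4 - s/7 = -11*s/28)
(11 + T(m(-1)))*c(-1) = (11 - (-11)*(-1)²/7)*(-1)² = (11 - (-11)/7)*1 = (11 - 11/28*(-4))*1 = (11 + 11/7)*1 = (88/7)*1 = 88/7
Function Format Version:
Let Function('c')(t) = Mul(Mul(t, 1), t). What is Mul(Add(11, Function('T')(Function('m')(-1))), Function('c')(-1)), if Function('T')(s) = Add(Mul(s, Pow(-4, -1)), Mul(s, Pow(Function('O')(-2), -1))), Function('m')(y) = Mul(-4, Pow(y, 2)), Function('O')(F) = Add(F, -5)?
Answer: Rational(88, 7) ≈ 12.571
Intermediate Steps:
Function('O')(F) = Add(-5, F)
Function('c')(t) = Pow(t, 2) (Function('c')(t) = Mul(t, t) = Pow(t, 2))
Function('T')(s) = Mul(Rational(-11, 28), s) (Function('T')(s) = Add(Mul(s, Pow(-4, -1)), Mul(s, Pow(Add(-5, -2), -1))) = Add(Mul(s, Rational(-1, 4)), Mul(s, Pow(-7, -1))) = Add(Mul(Rational(-1, 4), s), Mul(s, Rational(-1, 7))) = Add(Mul(Rational(-1, 4), s), Mul(Rational(-1, 7), s)) = Mul(Rational(-11, 28), s))
Mul(Add(11, Function('T')(Function('m')(-1))), Function('c')(-1)) = Mul(Add(11, Mul(Rational(-11, 28), Mul(-4, Pow(-1, 2)))), Pow(-1, 2)) = Mul(Add(11, Mul(Rational(-11, 28), Mul(-4, 1))), 1) = Mul(Add(11, Mul(Rational(-11, 28), -4)), 1) = Mul(Add(11, Rational(11, 7)), 1) = Mul(Rational(88, 7), 1) = Rational(88, 7)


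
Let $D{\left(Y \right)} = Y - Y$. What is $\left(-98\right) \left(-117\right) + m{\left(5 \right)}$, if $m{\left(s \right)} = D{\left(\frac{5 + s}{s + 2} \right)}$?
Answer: $11466$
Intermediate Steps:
$D{\left(Y \right)} = 0$
$m{\left(s \right)} = 0$
$\left(-98\right) \left(-117\right) + m{\left(5 \right)} = \left(-98\right) \left(-117\right) + 0 = 11466 + 0 = 11466$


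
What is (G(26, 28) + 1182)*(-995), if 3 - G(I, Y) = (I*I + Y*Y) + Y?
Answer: 301485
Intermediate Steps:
G(I, Y) = 3 - Y - I² - Y² (G(I, Y) = 3 - ((I*I + Y*Y) + Y) = 3 - ((I² + Y²) + Y) = 3 - (Y + I² + Y²) = 3 + (-Y - I² - Y²) = 3 - Y - I² - Y²)
(G(26, 28) + 1182)*(-995) = ((3 - 1*28 - 1*26² - 1*28²) + 1182)*(-995) = ((3 - 28 - 1*676 - 1*784) + 1182)*(-995) = ((3 - 28 - 676 - 784) + 1182)*(-995) = (-1485 + 1182)*(-995) = -303*(-995) = 301485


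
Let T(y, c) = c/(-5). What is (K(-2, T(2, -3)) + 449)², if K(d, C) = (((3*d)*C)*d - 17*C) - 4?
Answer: 195364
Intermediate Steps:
T(y, c) = -c/5 (T(y, c) = c*(-⅕) = -c/5)
K(d, C) = -4 - 17*C + 3*C*d² (K(d, C) = ((3*C*d)*d - 17*C) - 4 = (3*C*d² - 17*C) - 4 = (-17*C + 3*C*d²) - 4 = -4 - 17*C + 3*C*d²)
(K(-2, T(2, -3)) + 449)² = ((-4 - (-17)*(-3)/5 + 3*(-⅕*(-3))*(-2)²) + 449)² = ((-4 - 17*⅗ + 3*(⅗)*4) + 449)² = ((-4 - 51/5 + 36/5) + 449)² = (-7 + 449)² = 442² = 195364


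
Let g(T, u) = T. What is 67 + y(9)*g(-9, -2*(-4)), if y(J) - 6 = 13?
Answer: -104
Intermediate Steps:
y(J) = 19 (y(J) = 6 + 13 = 19)
67 + y(9)*g(-9, -2*(-4)) = 67 + 19*(-9) = 67 - 171 = -104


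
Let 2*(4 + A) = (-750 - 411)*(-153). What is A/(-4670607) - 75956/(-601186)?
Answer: 301367793667/2807903539902 ≈ 0.10733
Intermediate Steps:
A = 177625/2 (A = -4 + ((-750 - 411)*(-153))/2 = -4 + (-1161*(-153))/2 = -4 + (½)*177633 = -4 + 177633/2 = 177625/2 ≈ 88813.)
A/(-4670607) - 75956/(-601186) = (177625/2)/(-4670607) - 75956/(-601186) = (177625/2)*(-1/4670607) - 75956*(-1/601186) = -177625/9341214 + 37978/300593 = 301367793667/2807903539902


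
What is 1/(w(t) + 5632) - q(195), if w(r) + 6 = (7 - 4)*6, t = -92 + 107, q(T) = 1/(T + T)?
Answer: -2627/1100580 ≈ -0.0023869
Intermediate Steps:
q(T) = 1/(2*T)
t = 15
w(r) = 12 (w(r) = -6 + (7 - 4)*6 = -6 + 3*6 = -6 + 18 = 12)
1/(w(t) + 5632) - q(195) = 1/(12 + 5632) - 1/(2*195) = 1/5644 - 1/(2*195) = 1/5644 - 1*1/390 = 1/5644 - 1/390 = -2627/1100580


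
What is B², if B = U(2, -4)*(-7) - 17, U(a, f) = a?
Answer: 961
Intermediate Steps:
B = -31 (B = 2*(-7) - 17 = -14 - 17 = -31)
B² = (-31)² = 961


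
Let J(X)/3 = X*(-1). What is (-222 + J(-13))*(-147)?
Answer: 26901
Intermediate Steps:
J(X) = -3*X (J(X) = 3*(X*(-1)) = 3*(-X) = -3*X)
(-222 + J(-13))*(-147) = (-222 - 3*(-13))*(-147) = (-222 + 39)*(-147) = -183*(-147) = 26901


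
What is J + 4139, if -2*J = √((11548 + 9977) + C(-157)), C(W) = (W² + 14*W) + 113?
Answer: 4139 - √44089/2 ≈ 4034.0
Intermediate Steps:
C(W) = 113 + W² + 14*W
J = -√44089/2 (J = -√((11548 + 9977) + (113 + (-157)² + 14*(-157)))/2 = -√(21525 + (113 + 24649 - 2198))/2 = -√(21525 + 22564)/2 = -√44089/2 ≈ -104.99)
J + 4139 = -√44089/2 + 4139 = 4139 - √44089/2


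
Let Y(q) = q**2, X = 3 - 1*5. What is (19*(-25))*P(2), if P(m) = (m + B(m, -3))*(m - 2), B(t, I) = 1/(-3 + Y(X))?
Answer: 0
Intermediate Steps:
X = -2 (X = 3 - 5 = -2)
B(t, I) = 1 (B(t, I) = 1/(-3 + (-2)**2) = 1/(-3 + 4) = 1/1 = 1)
P(m) = (1 + m)*(-2 + m) (P(m) = (m + 1)*(m - 2) = (1 + m)*(-2 + m))
(19*(-25))*P(2) = (19*(-25))*(-2 + 2**2 - 1*2) = -475*(-2 + 4 - 2) = -475*0 = 0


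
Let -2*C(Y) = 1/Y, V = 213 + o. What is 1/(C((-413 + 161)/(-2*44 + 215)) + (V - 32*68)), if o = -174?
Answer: -504/1076921 ≈ -0.00046800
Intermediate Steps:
V = 39 (V = 213 - 174 = 39)
C(Y) = -1/(2*Y)
1/(C((-413 + 161)/(-2*44 + 215)) + (V - 32*68)) = 1/(-(-2*44 + 215)/(-413 + 161)/2 + (39 - 32*68)) = 1/(-1/(2*((-252/(-88 + 215)))) + (39 - 2176)) = 1/(-1/(2*((-252/127))) - 2137) = 1/(-1/(2*((-252*1/127))) - 2137) = 1/(-1/(2*(-252/127)) - 2137) = 1/(-½*(-127/252) - 2137) = 1/(127/504 - 2137) = 1/(-1076921/504) = -504/1076921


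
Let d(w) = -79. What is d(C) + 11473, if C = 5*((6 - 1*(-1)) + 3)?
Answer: 11394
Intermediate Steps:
C = 50 (C = 5*((6 + 1) + 3) = 5*(7 + 3) = 5*10 = 50)
d(C) + 11473 = -79 + 11473 = 11394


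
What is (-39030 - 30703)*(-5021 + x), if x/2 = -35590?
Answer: 5313724333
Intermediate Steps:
x = -71180 (x = 2*(-35590) = -71180)
(-39030 - 30703)*(-5021 + x) = (-39030 - 30703)*(-5021 - 71180) = -69733*(-76201) = 5313724333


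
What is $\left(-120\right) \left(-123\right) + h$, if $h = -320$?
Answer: $14440$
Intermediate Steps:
$\left(-120\right) \left(-123\right) + h = \left(-120\right) \left(-123\right) - 320 = 14760 - 320 = 14440$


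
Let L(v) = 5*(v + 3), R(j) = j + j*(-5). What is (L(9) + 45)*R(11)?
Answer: -4620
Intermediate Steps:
R(j) = -4*j (R(j) = j - 5*j = -4*j)
L(v) = 15 + 5*v (L(v) = 5*(3 + v) = 15 + 5*v)
(L(9) + 45)*R(11) = ((15 + 5*9) + 45)*(-4*11) = ((15 + 45) + 45)*(-44) = (60 + 45)*(-44) = 105*(-44) = -4620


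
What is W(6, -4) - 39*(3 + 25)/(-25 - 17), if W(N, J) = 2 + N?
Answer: 34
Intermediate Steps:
W(6, -4) - 39*(3 + 25)/(-25 - 17) = (2 + 6) - 39*(3 + 25)/(-25 - 17) = 8 - 1092/(-42) = 8 - 1092*(-1)/42 = 8 - 39*(-⅔) = 8 + 26 = 34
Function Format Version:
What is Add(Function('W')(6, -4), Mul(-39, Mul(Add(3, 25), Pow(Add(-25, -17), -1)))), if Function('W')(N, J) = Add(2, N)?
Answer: 34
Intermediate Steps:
Add(Function('W')(6, -4), Mul(-39, Mul(Add(3, 25), Pow(Add(-25, -17), -1)))) = Add(Add(2, 6), Mul(-39, Mul(Add(3, 25), Pow(Add(-25, -17), -1)))) = Add(8, Mul(-39, Mul(28, Pow(-42, -1)))) = Add(8, Mul(-39, Mul(28, Rational(-1, 42)))) = Add(8, Mul(-39, Rational(-2, 3))) = Add(8, 26) = 34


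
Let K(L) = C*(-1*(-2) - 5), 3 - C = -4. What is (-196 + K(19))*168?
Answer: -36456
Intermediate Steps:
C = 7 (C = 3 - 1*(-4) = 3 + 4 = 7)
K(L) = -21 (K(L) = 7*(-1*(-2) - 5) = 7*(2 - 5) = 7*(-3) = -21)
(-196 + K(19))*168 = (-196 - 21)*168 = -217*168 = -36456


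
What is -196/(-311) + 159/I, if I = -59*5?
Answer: 8371/91745 ≈ 0.091242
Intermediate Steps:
I = -295 (I = -1*295 = -295)
-196/(-311) + 159/I = -196/(-311) + 159/(-295) = -196*(-1/311) + 159*(-1/295) = 196/311 - 159/295 = 8371/91745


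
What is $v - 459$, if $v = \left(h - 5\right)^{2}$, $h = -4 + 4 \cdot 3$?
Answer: $-450$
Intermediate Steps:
$h = 8$ ($h = -4 + 12 = 8$)
$v = 9$ ($v = \left(8 - 5\right)^{2} = 3^{2} = 9$)
$v - 459 = 9 - 459 = -450$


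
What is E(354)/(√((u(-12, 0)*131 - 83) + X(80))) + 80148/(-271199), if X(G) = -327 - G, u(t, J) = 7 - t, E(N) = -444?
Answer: -80148/271199 - 444*√1999/1999 ≈ -10.226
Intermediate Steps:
E(354)/(√((u(-12, 0)*131 - 83) + X(80))) + 80148/(-271199) = -444/√(((7 - 1*(-12))*131 - 83) + (-327 - 1*80)) + 80148/(-271199) = -444/√(((7 + 12)*131 - 83) + (-327 - 80)) + 80148*(-1/271199) = -444/√((19*131 - 83) - 407) - 80148/271199 = -444/√((2489 - 83) - 407) - 80148/271199 = -444/√(2406 - 407) - 80148/271199 = -444*√1999/1999 - 80148/271199 = -80148/271199 - 444*√1999/1999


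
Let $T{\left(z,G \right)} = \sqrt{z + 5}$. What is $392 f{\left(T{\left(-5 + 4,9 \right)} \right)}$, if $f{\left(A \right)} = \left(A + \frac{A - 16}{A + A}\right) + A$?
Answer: $196$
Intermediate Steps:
$T{\left(z,G \right)} = \sqrt{5 + z}$
$f{\left(A \right)} = 2 A + \frac{-16 + A}{2 A}$ ($f{\left(A \right)} = \left(A + \frac{-16 + A}{2 A}\right) + A = 2 A + \frac{-16 + A}{2 A}$)
$392 f{\left(T{\left(-5 + 4,9 \right)} \right)} = 392 \left(\frac{1}{2} - \frac{8}{\sqrt{5 + \left(-5 + 4\right)}} + 2 \sqrt{5 + \left(-5 + 4\right)}\right) = 392 \left(\frac{1}{2} - \frac{8}{\sqrt{5 - 1}} + 2 \sqrt{5 - 1}\right) = 392 \left(\frac{1}{2} - \frac{8}{\sqrt{4}} + 2 \sqrt{4}\right) = 392 \left(\frac{1}{2} - \frac{8}{2} + 2 \cdot 2\right) = 392 \left(\frac{1}{2} - 4 + 4\right) = 392 \cdot \frac{1}{2} = 196$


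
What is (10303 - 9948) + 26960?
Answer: 27315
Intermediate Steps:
(10303 - 9948) + 26960 = 355 + 26960 = 27315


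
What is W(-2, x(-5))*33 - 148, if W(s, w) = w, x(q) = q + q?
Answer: -478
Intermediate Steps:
x(q) = 2*q
W(-2, x(-5))*33 - 148 = (2*(-5))*33 - 148 = -10*33 - 148 = -330 - 148 = -478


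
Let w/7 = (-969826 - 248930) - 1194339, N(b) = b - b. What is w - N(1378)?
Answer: -16891665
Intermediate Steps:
N(b) = 0
w = -16891665 (w = 7*((-969826 - 248930) - 1194339) = 7*(-1218756 - 1194339) = 7*(-2413095) = -16891665)
w - N(1378) = -16891665 - 1*0 = -16891665 + 0 = -16891665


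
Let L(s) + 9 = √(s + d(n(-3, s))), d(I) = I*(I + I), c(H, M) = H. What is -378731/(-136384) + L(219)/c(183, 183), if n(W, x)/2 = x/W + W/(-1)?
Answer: 22693439/8319424 + √39419/183 ≈ 3.8127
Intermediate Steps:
n(W, x) = -2*W + 2*x/W (n(W, x) = 2*(x/W + W/(-1)) = 2*(x/W + W*(-1)) = 2*(x/W - W) = 2*(-W + x/W) = -2*W + 2*x/W)
d(I) = 2*I² (d(I) = I*(2*I) = 2*I²)
L(s) = -9 + √(s + 2*(6 - 2*s/3)²) (L(s) = -9 + √(s + 2*(-2*(-3) + 2*s/(-3))²) = -9 + √(s + 2*(6 + 2*s*(-⅓))²) = -9 + √(s + 2*(6 - 2*s/3)²))
-378731/(-136384) + L(219)/c(183, 183) = -378731/(-136384) + (-9 + √(8*(9 - 1*219)² + 9*219)/3)/183 = -378731*(-1/136384) + (-9 + √(8*(9 - 219)² + 1971)/3)*(1/183) = 378731/136384 + (-9 + √(8*(-210)² + 1971)/3)*(1/183) = 378731/136384 + (-9 + √(8*44100 + 1971)/3)*(1/183) = 378731/136384 + (-9 + √(352800 + 1971)/3)*(1/183) = 378731/136384 + (-9 + √354771/3)*(1/183) = 378731/136384 + (-9 + (3*√39419)/3)*(1/183) = 378731/136384 + (-9 + √39419)*(1/183) = 378731/136384 + (-3/61 + √39419/183) = 22693439/8319424 + √39419/183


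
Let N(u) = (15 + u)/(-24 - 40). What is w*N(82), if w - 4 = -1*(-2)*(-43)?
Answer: 3977/32 ≈ 124.28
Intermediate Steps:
N(u) = -15/64 - u/64 (N(u) = (15 + u)/(-64) = (15 + u)*(-1/64) = -15/64 - u/64)
w = -82 (w = 4 - 1*(-2)*(-43) = 4 + 2*(-43) = 4 - 86 = -82)
w*N(82) = -82*(-15/64 - 1/64*82) = -82*(-15/64 - 41/32) = -82*(-97/64) = 3977/32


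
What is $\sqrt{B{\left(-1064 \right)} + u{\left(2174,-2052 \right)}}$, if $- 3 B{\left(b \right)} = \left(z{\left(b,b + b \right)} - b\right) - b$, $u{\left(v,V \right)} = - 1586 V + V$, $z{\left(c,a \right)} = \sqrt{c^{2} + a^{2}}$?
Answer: $\frac{2 \sqrt{7316349 - 798 \sqrt{5}}}{3} \approx 1803.0$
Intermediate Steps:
$z{\left(c,a \right)} = \sqrt{a^{2} + c^{2}}$
$u{\left(v,V \right)} = - 1585 V$
$B{\left(b \right)} = \frac{2 b}{3} - \frac{\sqrt{5} \sqrt{b^{2}}}{3}$ ($B{\left(b \right)} = - \frac{\left(\sqrt{\left(b + b\right)^{2} + b^{2}} - b\right) - b}{3} = - \frac{\left(\sqrt{\left(2 b\right)^{2} + b^{2}} - b\right) - b}{3} = - \frac{\left(\sqrt{4 b^{2} + b^{2}} - b\right) - b}{3} = - \frac{\left(\sqrt{5 b^{2}} - b\right) - b}{3} = - \frac{\left(\sqrt{5} \sqrt{b^{2}} - b\right) - b}{3} = - \frac{\left(- b + \sqrt{5} \sqrt{b^{2}}\right) - b}{3} = - \frac{- 2 b + \sqrt{5} \sqrt{b^{2}}}{3} = \frac{2 b}{3} - \frac{\sqrt{5} \sqrt{b^{2}}}{3}$)
$\sqrt{B{\left(-1064 \right)} + u{\left(2174,-2052 \right)}} = \sqrt{\left(\frac{2}{3} \left(-1064\right) - \frac{\sqrt{5} \sqrt{\left(-1064\right)^{2}}}{3}\right) - -3252420} = \sqrt{\left(- \frac{2128}{3} - \frac{\sqrt{5} \sqrt{1132096}}{3}\right) + 3252420} = \sqrt{\left(- \frac{2128}{3} - \frac{1}{3} \sqrt{5} \cdot 1064\right) + 3252420} = \sqrt{\left(- \frac{2128}{3} - \frac{1064 \sqrt{5}}{3}\right) + 3252420} = \sqrt{\frac{9755132}{3} - \frac{1064 \sqrt{5}}{3}}$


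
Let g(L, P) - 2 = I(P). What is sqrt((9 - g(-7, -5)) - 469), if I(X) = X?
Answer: I*sqrt(457) ≈ 21.378*I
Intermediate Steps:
g(L, P) = 2 + P
sqrt((9 - g(-7, -5)) - 469) = sqrt((9 - (2 - 5)) - 469) = sqrt((9 - 1*(-3)) - 469) = sqrt((9 + 3) - 469) = sqrt(12 - 469) = sqrt(-457) = I*sqrt(457)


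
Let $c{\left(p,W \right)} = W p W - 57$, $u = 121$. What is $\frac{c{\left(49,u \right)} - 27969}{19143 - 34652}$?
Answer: $- \frac{689383}{15509} \approx -44.451$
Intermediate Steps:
$c{\left(p,W \right)} = -57 + p W^{2}$ ($c{\left(p,W \right)} = p W^{2} - 57 = -57 + p W^{2}$)
$\frac{c{\left(49,u \right)} - 27969}{19143 - 34652} = \frac{\left(-57 + 49 \cdot 121^{2}\right) - 27969}{19143 - 34652} = \frac{\left(-57 + 49 \cdot 14641\right) - 27969}{-15509} = \left(\left(-57 + 717409\right) - 27969\right) \left(- \frac{1}{15509}\right) = \left(717352 - 27969\right) \left(- \frac{1}{15509}\right) = 689383 \left(- \frac{1}{15509}\right) = - \frac{689383}{15509}$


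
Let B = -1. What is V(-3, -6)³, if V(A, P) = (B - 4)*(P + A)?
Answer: 91125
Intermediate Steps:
V(A, P) = -5*A - 5*P (V(A, P) = (-1 - 4)*(P + A) = -5*(A + P) = -5*A - 5*P)
V(-3, -6)³ = (-5*(-3) - 5*(-6))³ = (15 + 30)³ = 45³ = 91125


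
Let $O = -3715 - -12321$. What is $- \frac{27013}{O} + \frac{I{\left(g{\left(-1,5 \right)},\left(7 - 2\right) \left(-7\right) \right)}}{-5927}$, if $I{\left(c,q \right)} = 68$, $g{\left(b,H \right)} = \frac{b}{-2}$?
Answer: $- \frac{160691259}{51007762} \approx -3.1503$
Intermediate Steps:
$O = 8606$ ($O = -3715 + 12321 = 8606$)
$g{\left(b,H \right)} = - \frac{b}{2}$ ($g{\left(b,H \right)} = b \left(- \frac{1}{2}\right) = - \frac{b}{2}$)
$- \frac{27013}{O} + \frac{I{\left(g{\left(-1,5 \right)},\left(7 - 2\right) \left(-7\right) \right)}}{-5927} = - \frac{27013}{8606} + \frac{68}{-5927} = \left(-27013\right) \frac{1}{8606} + 68 \left(- \frac{1}{5927}\right) = - \frac{27013}{8606} - \frac{68}{5927} = - \frac{160691259}{51007762}$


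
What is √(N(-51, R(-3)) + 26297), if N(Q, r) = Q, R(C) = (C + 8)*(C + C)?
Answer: √26246 ≈ 162.01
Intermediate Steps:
R(C) = 2*C*(8 + C) (R(C) = (8 + C)*(2*C) = 2*C*(8 + C))
√(N(-51, R(-3)) + 26297) = √(-51 + 26297) = √26246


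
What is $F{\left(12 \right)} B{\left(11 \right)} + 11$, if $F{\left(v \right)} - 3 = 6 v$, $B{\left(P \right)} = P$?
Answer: $836$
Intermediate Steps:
$F{\left(v \right)} = 3 + 6 v$
$F{\left(12 \right)} B{\left(11 \right)} + 11 = \left(3 + 6 \cdot 12\right) 11 + 11 = \left(3 + 72\right) 11 + 11 = 75 \cdot 11 + 11 = 825 + 11 = 836$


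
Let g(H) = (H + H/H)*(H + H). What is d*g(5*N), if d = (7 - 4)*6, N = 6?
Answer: 33480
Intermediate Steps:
d = 18 (d = 3*6 = 18)
g(H) = 2*H*(1 + H) (g(H) = (H + 1)*(2*H) = (1 + H)*(2*H) = 2*H*(1 + H))
d*g(5*N) = 18*(2*(5*6)*(1 + 5*6)) = 18*(2*30*(1 + 30)) = 18*(2*30*31) = 18*1860 = 33480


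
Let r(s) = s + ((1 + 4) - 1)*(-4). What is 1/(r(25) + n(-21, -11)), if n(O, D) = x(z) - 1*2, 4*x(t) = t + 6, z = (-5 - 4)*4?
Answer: -2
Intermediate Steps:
z = -36 (z = -9*4 = -36)
x(t) = 3/2 + t/4 (x(t) = (t + 6)/4 = (6 + t)/4 = 3/2 + t/4)
n(O, D) = -19/2 (n(O, D) = (3/2 + (¼)*(-36)) - 1*2 = (3/2 - 9) - 2 = -15/2 - 2 = -19/2)
r(s) = -16 + s (r(s) = s + (5 - 1)*(-4) = s + 4*(-4) = s - 16 = -16 + s)
1/(r(25) + n(-21, -11)) = 1/((-16 + 25) - 19/2) = 1/(9 - 19/2) = 1/(-½) = -2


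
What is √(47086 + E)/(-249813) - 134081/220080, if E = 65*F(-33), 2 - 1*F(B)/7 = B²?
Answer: -134081/220080 - I*√447499/249813 ≈ -0.60924 - 0.0026778*I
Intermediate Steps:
F(B) = 14 - 7*B²
E = -494585 (E = 65*(14 - 7*(-33)²) = 65*(14 - 7*1089) = 65*(14 - 7623) = 65*(-7609) = -494585)
√(47086 + E)/(-249813) - 134081/220080 = √(47086 - 494585)/(-249813) - 134081/220080 = √(-447499)*(-1/249813) - 134081*1/220080 = (I*√447499)*(-1/249813) - 134081/220080 = -I*√447499/249813 - 134081/220080 = -134081/220080 - I*√447499/249813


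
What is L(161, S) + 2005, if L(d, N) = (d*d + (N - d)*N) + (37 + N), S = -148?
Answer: 73547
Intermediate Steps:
L(d, N) = 37 + N + d² + N*(N - d) (L(d, N) = (d² + N*(N - d)) + (37 + N) = 37 + N + d² + N*(N - d))
L(161, S) + 2005 = (37 - 148 + (-148)² + 161² - 1*(-148)*161) + 2005 = (37 - 148 + 21904 + 25921 + 23828) + 2005 = 71542 + 2005 = 73547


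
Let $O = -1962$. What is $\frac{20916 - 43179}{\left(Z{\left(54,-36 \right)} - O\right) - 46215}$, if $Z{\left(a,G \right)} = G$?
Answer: $\frac{7421}{14763} \approx 0.50268$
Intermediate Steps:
$\frac{20916 - 43179}{\left(Z{\left(54,-36 \right)} - O\right) - 46215} = \frac{20916 - 43179}{\left(-36 - -1962\right) - 46215} = - \frac{22263}{\left(-36 + 1962\right) - 46215} = - \frac{22263}{1926 - 46215} = - \frac{22263}{-44289} = \left(-22263\right) \left(- \frac{1}{44289}\right) = \frac{7421}{14763}$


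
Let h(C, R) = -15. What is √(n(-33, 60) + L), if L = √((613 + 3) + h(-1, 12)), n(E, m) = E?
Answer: √(-33 + √601) ≈ 2.9128*I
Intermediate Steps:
L = √601 (L = √((613 + 3) - 15) = √(616 - 15) = √601 ≈ 24.515)
√(n(-33, 60) + L) = √(-33 + √601)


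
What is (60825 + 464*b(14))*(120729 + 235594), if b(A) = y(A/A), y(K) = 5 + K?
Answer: 22665349707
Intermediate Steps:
b(A) = 6 (b(A) = 5 + A/A = 5 + 1 = 6)
(60825 + 464*b(14))*(120729 + 235594) = (60825 + 464*6)*(120729 + 235594) = (60825 + 2784)*356323 = 63609*356323 = 22665349707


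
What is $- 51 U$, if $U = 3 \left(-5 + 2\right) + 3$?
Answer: $306$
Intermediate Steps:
$U = -6$ ($U = 3 \left(-3\right) + 3 = -9 + 3 = -6$)
$- 51 U = \left(-51\right) \left(-6\right) = 306$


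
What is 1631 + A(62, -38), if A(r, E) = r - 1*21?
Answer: 1672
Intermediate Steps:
A(r, E) = -21 + r (A(r, E) = r - 21 = -21 + r)
1631 + A(62, -38) = 1631 + (-21 + 62) = 1631 + 41 = 1672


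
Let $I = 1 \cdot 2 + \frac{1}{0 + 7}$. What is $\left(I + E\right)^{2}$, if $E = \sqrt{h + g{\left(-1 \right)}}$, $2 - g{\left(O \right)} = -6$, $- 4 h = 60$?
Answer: $- \frac{118}{49} + \frac{30 i \sqrt{7}}{7} \approx -2.4082 + 11.339 i$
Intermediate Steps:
$h = -15$ ($h = \left(- \frac{1}{4}\right) 60 = -15$)
$g{\left(O \right)} = 8$ ($g{\left(O \right)} = 2 - -6 = 2 + 6 = 8$)
$I = \frac{15}{7}$ ($I = 2 + \frac{1}{7} = \frac{15}{7} \approx 2.1429$)
$E = i \sqrt{7}$ ($E = \sqrt{-15 + 8} = \sqrt{-7} = i \sqrt{7} \approx 2.6458 i$)
$\left(I + E\right)^{2} = \left(\frac{15}{7} + i \sqrt{7}\right)^{2}$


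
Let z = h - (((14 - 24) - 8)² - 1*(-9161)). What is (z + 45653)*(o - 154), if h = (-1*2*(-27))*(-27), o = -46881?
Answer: -1632584850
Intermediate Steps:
h = -1458 (h = -2*(-27)*(-27) = 54*(-27) = -1458)
z = -10943 (z = -1458 - (((14 - 24) - 8)² - 1*(-9161)) = -1458 - ((-10 - 8)² + 9161) = -1458 - ((-18)² + 9161) = -1458 - (324 + 9161) = -1458 - 1*9485 = -1458 - 9485 = -10943)
(z + 45653)*(o - 154) = (-10943 + 45653)*(-46881 - 154) = 34710*(-47035) = -1632584850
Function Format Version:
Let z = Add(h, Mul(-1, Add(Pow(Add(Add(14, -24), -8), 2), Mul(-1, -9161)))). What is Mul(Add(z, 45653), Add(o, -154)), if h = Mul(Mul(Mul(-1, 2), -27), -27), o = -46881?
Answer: -1632584850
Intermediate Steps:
h = -1458 (h = Mul(Mul(-2, -27), -27) = Mul(54, -27) = -1458)
z = -10943 (z = Add(-1458, Mul(-1, Add(Pow(Add(Add(14, -24), -8), 2), Mul(-1, -9161)))) = Add(-1458, Mul(-1, Add(Pow(Add(-10, -8), 2), 9161))) = Add(-1458, Mul(-1, Add(Pow(-18, 2), 9161))) = Add(-1458, Mul(-1, Add(324, 9161))) = Add(-1458, Mul(-1, 9485)) = Add(-1458, -9485) = -10943)
Mul(Add(z, 45653), Add(o, -154)) = Mul(Add(-10943, 45653), Add(-46881, -154)) = Mul(34710, -47035) = -1632584850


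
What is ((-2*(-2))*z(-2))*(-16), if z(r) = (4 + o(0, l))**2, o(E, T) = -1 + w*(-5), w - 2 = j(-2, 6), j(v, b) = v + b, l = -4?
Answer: -46656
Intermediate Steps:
j(v, b) = b + v
w = 6 (w = 2 + (6 - 2) = 2 + 4 = 6)
o(E, T) = -31 (o(E, T) = -1 + 6*(-5) = -1 - 30 = -31)
z(r) = 729 (z(r) = (4 - 31)**2 = (-27)**2 = 729)
((-2*(-2))*z(-2))*(-16) = (-2*(-2)*729)*(-16) = (4*729)*(-16) = 2916*(-16) = -46656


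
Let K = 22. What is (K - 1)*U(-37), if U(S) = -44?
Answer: -924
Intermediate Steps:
(K - 1)*U(-37) = (22 - 1)*(-44) = 21*(-44) = -924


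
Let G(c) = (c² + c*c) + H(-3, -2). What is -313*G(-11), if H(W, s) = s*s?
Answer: -76998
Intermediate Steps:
H(W, s) = s²
G(c) = 4 + 2*c² (G(c) = (c² + c*c) + (-2)² = (c² + c²) + 4 = 2*c² + 4 = 4 + 2*c²)
-313*G(-11) = -313*(4 + 2*(-11)²) = -313*(4 + 2*121) = -313*(4 + 242) = -313*246 = -76998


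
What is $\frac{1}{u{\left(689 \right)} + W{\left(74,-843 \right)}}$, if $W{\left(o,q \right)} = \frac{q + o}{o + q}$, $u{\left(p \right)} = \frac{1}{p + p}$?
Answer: $\frac{1378}{1379} \approx 0.99928$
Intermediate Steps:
$u{\left(p \right)} = \frac{1}{2 p}$
$W{\left(o,q \right)} = 1$ ($W{\left(o,q \right)} = \frac{o + q}{o + q} = 1$)
$\frac{1}{u{\left(689 \right)} + W{\left(74,-843 \right)}} = \frac{1}{\frac{1}{2 \cdot 689} + 1} = \frac{1}{\frac{1}{2} \cdot \frac{1}{689} + 1} = \frac{1}{\frac{1}{1378} + 1} = \frac{1}{\frac{1379}{1378}} = \frac{1378}{1379}$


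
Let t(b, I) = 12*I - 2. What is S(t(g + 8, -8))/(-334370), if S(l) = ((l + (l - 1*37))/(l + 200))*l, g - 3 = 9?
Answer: -11417/17052870 ≈ -0.00066951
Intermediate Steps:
g = 12 (g = 3 + 9 = 12)
t(b, I) = -2 + 12*I
S(l) = l*(-37 + 2*l)/(200 + l) (S(l) = ((l + (l - 37))/(200 + l))*l = ((l + (-37 + l))/(200 + l))*l = ((-37 + 2*l)/(200 + l))*l = l*(-37 + 2*l)/(200 + l))
S(t(g + 8, -8))/(-334370) = ((-2 + 12*(-8))*(-37 + 2*(-2 + 12*(-8)))/(200 + (-2 + 12*(-8))))/(-334370) = ((-2 - 96)*(-37 + 2*(-2 - 96))/(200 + (-2 - 96)))*(-1/334370) = -98*(-37 + 2*(-98))/(200 - 98)*(-1/334370) = -98*(-37 - 196)/102*(-1/334370) = -98*1/102*(-233)*(-1/334370) = (11417/51)*(-1/334370) = -11417/17052870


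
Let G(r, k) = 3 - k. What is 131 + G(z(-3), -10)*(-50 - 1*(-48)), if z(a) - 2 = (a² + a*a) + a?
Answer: 105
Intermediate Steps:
z(a) = 2 + a + 2*a² (z(a) = 2 + ((a² + a*a) + a) = 2 + ((a² + a²) + a) = 2 + (2*a² + a) = 2 + (a + 2*a²) = 2 + a + 2*a²)
131 + G(z(-3), -10)*(-50 - 1*(-48)) = 131 + (3 - 1*(-10))*(-50 - 1*(-48)) = 131 + (3 + 10)*(-50 + 48) = 131 + 13*(-2) = 131 - 26 = 105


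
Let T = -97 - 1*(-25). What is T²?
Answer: 5184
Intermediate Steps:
T = -72 (T = -97 + 25 = -72)
T² = (-72)² = 5184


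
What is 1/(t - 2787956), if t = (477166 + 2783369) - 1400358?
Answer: -1/927779 ≈ -1.0778e-6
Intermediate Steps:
t = 1860177 (t = 3260535 - 1400358 = 1860177)
1/(t - 2787956) = 1/(1860177 - 2787956) = 1/(-927779) = -1/927779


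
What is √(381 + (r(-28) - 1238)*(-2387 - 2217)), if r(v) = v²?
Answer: √2090597 ≈ 1445.9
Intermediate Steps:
√(381 + (r(-28) - 1238)*(-2387 - 2217)) = √(381 + ((-28)² - 1238)*(-2387 - 2217)) = √(381 + (784 - 1238)*(-4604)) = √(381 - 454*(-4604)) = √(381 + 2090216) = √2090597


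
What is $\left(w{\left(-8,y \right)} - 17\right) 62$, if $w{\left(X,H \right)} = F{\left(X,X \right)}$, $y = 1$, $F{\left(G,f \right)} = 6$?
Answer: $-682$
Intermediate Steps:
$w{\left(X,H \right)} = 6$
$\left(w{\left(-8,y \right)} - 17\right) 62 = \left(6 - 17\right) 62 = \left(-11\right) 62 = -682$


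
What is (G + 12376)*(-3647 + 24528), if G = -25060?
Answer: -264854604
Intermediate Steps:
(G + 12376)*(-3647 + 24528) = (-25060 + 12376)*(-3647 + 24528) = -12684*20881 = -264854604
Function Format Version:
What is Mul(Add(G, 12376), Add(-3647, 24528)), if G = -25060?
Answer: -264854604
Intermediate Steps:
Mul(Add(G, 12376), Add(-3647, 24528)) = Mul(Add(-25060, 12376), Add(-3647, 24528)) = Mul(-12684, 20881) = -264854604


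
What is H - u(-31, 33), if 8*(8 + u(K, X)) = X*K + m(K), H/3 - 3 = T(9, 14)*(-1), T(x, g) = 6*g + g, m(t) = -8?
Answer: -1185/8 ≈ -148.13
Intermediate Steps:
T(x, g) = 7*g
H = -285 (H = 9 + 3*((7*14)*(-1)) = 9 + 3*(98*(-1)) = 9 + 3*(-98) = 9 - 294 = -285)
u(K, X) = -9 + K*X/8 (u(K, X) = -8 + (X*K - 8)/8 = -8 + (K*X - 8)/8 = -8 + (-8 + K*X)/8 = -8 + (-1 + K*X/8) = -9 + K*X/8)
H - u(-31, 33) = -285 - (-9 + (1/8)*(-31)*33) = -285 - (-9 - 1023/8) = -285 - 1*(-1095/8) = -285 + 1095/8 = -1185/8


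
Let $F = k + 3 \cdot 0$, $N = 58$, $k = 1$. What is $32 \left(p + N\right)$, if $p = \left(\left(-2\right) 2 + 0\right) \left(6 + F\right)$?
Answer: $960$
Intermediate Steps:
$F = 1$ ($F = 1 + 3 \cdot 0 = 1 + 0 = 1$)
$p = -28$ ($p = \left(\left(-2\right) 2 + 0\right) \left(6 + 1\right) = \left(-4 + 0\right) 7 = \left(-4\right) 7 = -28$)
$32 \left(p + N\right) = 32 \left(-28 + 58\right) = 32 \cdot 30 = 960$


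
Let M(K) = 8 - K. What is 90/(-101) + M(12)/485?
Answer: -44054/48985 ≈ -0.89934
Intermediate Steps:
90/(-101) + M(12)/485 = 90/(-101) + (8 - 1*12)/485 = 90*(-1/101) + (8 - 12)*(1/485) = -90/101 - 4*1/485 = -90/101 - 4/485 = -44054/48985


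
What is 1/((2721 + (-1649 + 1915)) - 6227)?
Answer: -1/3240 ≈ -0.00030864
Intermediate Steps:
1/((2721 + (-1649 + 1915)) - 6227) = 1/((2721 + 266) - 6227) = 1/(2987 - 6227) = 1/(-3240) = -1/3240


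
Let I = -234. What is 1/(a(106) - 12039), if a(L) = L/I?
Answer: -117/1408616 ≈ -8.3060e-5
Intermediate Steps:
a(L) = -L/234 (a(L) = L/(-234) = L*(-1/234) = -L/234)
1/(a(106) - 12039) = 1/(-1/234*106 - 12039) = 1/(-53/117 - 12039) = 1/(-1408616/117) = -117/1408616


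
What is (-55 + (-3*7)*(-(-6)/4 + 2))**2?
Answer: 66049/4 ≈ 16512.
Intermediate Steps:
(-55 + (-3*7)*(-(-6)/4 + 2))**2 = (-55 - 21*(-(-6)/4 + 2))**2 = (-55 - 21*(-2*(-3/4) + 2))**2 = (-55 - 21*(3/2 + 2))**2 = (-55 - 21*7/2)**2 = (-55 - 147/2)**2 = (-257/2)**2 = 66049/4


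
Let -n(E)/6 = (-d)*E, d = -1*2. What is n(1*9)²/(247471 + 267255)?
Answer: 5832/257363 ≈ 0.022661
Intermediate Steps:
d = -2
n(E) = -12*E (n(E) = -6*(-1*(-2))*E = -12*E)
n(1*9)²/(247471 + 267255) = (-12*9)²/(247471 + 267255) = (-12*9)²/514726 = (-108)²*(1/514726) = 11664*(1/514726) = 5832/257363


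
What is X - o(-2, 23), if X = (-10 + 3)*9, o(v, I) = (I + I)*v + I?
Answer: 6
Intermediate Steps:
o(v, I) = I + 2*I*v (o(v, I) = (2*I)*v + I = 2*I*v + I = I + 2*I*v)
X = -63 (X = -7*9 = -63)
X - o(-2, 23) = -63 - 23*(1 + 2*(-2)) = -63 - 23*(1 - 4) = -63 - 23*(-3) = -63 - 1*(-69) = -63 + 69 = 6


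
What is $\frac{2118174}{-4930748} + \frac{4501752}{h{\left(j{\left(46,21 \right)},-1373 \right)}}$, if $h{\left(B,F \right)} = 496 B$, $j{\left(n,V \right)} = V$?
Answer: $\frac{115494488386}{267493079} \approx 431.77$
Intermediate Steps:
$\frac{2118174}{-4930748} + \frac{4501752}{h{\left(j{\left(46,21 \right)},-1373 \right)}} = \frac{2118174}{-4930748} + \frac{4501752}{496 \cdot 21} = 2118174 \left(- \frac{1}{4930748}\right) + \frac{4501752}{10416} = - \frac{1059087}{2465374} + 4501752 \cdot \frac{1}{10416} = - \frac{1059087}{2465374} + \frac{187573}{434} = \frac{115494488386}{267493079}$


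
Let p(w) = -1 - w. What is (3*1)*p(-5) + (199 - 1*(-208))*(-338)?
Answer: -137554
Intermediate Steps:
(3*1)*p(-5) + (199 - 1*(-208))*(-338) = (3*1)*(-1 - 1*(-5)) + (199 - 1*(-208))*(-338) = 3*(-1 + 5) + (199 + 208)*(-338) = 3*4 + 407*(-338) = 12 - 137566 = -137554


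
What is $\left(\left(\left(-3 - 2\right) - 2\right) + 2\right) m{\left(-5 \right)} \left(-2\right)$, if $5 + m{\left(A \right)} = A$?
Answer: $-100$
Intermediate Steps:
$m{\left(A \right)} = -5 + A$
$\left(\left(\left(-3 - 2\right) - 2\right) + 2\right) m{\left(-5 \right)} \left(-2\right) = \left(\left(\left(-3 - 2\right) - 2\right) + 2\right) \left(-5 - 5\right) \left(-2\right) = \left(\left(-5 - 2\right) + 2\right) \left(-10\right) \left(-2\right) = \left(-7 + 2\right) \left(-10\right) \left(-2\right) = \left(-5\right) \left(-10\right) \left(-2\right) = 50 \left(-2\right) = -100$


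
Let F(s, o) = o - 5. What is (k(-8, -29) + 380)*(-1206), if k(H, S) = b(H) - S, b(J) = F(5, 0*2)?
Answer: -487224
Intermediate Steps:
F(s, o) = -5 + o
b(J) = -5 (b(J) = -5 + 0*2 = -5 + 0 = -5)
k(H, S) = -5 - S
(k(-8, -29) + 380)*(-1206) = ((-5 - 1*(-29)) + 380)*(-1206) = ((-5 + 29) + 380)*(-1206) = (24 + 380)*(-1206) = 404*(-1206) = -487224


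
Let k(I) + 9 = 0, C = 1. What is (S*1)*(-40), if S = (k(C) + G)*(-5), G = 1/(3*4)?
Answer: -5350/3 ≈ -1783.3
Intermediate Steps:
k(I) = -9 (k(I) = -9 + 0 = -9)
G = 1/12 (G = (1/3)*(1/4) = 1/12 ≈ 0.083333)
S = 535/12 (S = (-9 + 1/12)*(-5) = -107/12*(-5) = 535/12 ≈ 44.583)
(S*1)*(-40) = ((535/12)*1)*(-40) = (535/12)*(-40) = -5350/3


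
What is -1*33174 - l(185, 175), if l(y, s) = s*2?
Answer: -33524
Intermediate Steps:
l(y, s) = 2*s
-1*33174 - l(185, 175) = -1*33174 - 2*175 = -33174 - 1*350 = -33174 - 350 = -33524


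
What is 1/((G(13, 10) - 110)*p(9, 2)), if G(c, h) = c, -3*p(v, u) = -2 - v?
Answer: -3/1067 ≈ -0.0028116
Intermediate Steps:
p(v, u) = ⅔ + v/3 (p(v, u) = -(-2 - v)/3 = ⅔ + v/3)
1/((G(13, 10) - 110)*p(9, 2)) = 1/((13 - 110)*(⅔ + (⅓)*9)) = 1/(-97*(⅔ + 3)) = 1/(-97*11/3) = 1/(-1067/3) = -3/1067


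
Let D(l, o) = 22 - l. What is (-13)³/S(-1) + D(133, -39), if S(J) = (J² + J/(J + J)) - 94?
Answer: -16141/185 ≈ -87.249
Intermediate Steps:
S(J) = -187/2 + J² (S(J) = (J² + J/((2*J))) - 94 = (J² + (1/(2*J))*J) - 94 = (J² + ½) - 94 = (½ + J²) - 94 = -187/2 + J²)
(-13)³/S(-1) + D(133, -39) = (-13)³/(-187/2 + (-1)²) + (22 - 1*133) = -2197/(-187/2 + 1) + (22 - 133) = -2197/(-185/2) - 111 = -2197*(-2/185) - 111 = 4394/185 - 111 = -16141/185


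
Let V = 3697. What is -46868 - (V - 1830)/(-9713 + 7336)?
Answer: -111403369/2377 ≈ -46867.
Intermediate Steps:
-46868 - (V - 1830)/(-9713 + 7336) = -46868 - (3697 - 1830)/(-9713 + 7336) = -46868 - 1867/(-2377) = -46868 - 1867*(-1)/2377 = -46868 - 1*(-1867/2377) = -46868 + 1867/2377 = -111403369/2377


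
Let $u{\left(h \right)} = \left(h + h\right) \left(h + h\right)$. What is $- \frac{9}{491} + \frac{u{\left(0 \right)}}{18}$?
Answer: $- \frac{9}{491} \approx -0.01833$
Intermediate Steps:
$u{\left(h \right)} = 4 h^{2}$ ($u{\left(h \right)} = 2 h 2 h = 4 h^{2}$)
$- \frac{9}{491} + \frac{u{\left(0 \right)}}{18} = - \frac{9}{491} + \frac{4 \cdot 0^{2}}{18} = \left(-9\right) \frac{1}{491} + 4 \cdot 0 \cdot \frac{1}{18} = - \frac{9}{491} + 0 \cdot \frac{1}{18} = - \frac{9}{491} + 0 = - \frac{9}{491}$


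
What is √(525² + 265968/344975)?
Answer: 3*√145784902303673/68995 ≈ 525.00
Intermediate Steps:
√(525² + 265968/344975) = √(275625 + 265968*(1/344975)) = √(275625 + 265968/344975) = √(95084000343/344975) = 3*√145784902303673/68995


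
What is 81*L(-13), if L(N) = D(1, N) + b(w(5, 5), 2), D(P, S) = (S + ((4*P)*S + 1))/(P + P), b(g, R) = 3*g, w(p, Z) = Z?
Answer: -1377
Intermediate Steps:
D(P, S) = (1 + S + 4*P*S)/(2*P) (D(P, S) = (S + (4*P*S + 1))/((2*P)) = (S + (1 + 4*P*S))*(1/(2*P)) = (1 + S + 4*P*S)*(1/(2*P)) = (1 + S + 4*P*S)/(2*P))
L(N) = 31/2 + 5*N/2 (L(N) = (1/2)*(1 + N + 4*1*N)/1 + 3*5 = (1/2)*1*(1 + N + 4*N) + 15 = (1/2)*1*(1 + 5*N) + 15 = (1/2 + 5*N/2) + 15 = 31/2 + 5*N/2)
81*L(-13) = 81*(31/2 + (5/2)*(-13)) = 81*(31/2 - 65/2) = 81*(-17) = -1377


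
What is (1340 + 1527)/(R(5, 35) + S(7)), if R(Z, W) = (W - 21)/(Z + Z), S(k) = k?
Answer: 14335/42 ≈ 341.31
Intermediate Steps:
R(Z, W) = (-21 + W)/(2*Z) (R(Z, W) = (-21 + W)/((2*Z)) = (-21 + W)*(1/(2*Z)) = (-21 + W)/(2*Z))
(1340 + 1527)/(R(5, 35) + S(7)) = (1340 + 1527)/((½)*(-21 + 35)/5 + 7) = 2867/((½)*(⅕)*14 + 7) = 2867/(7/5 + 7) = 2867/(42/5) = 2867*(5/42) = 14335/42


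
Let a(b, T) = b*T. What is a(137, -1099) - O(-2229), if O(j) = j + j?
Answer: -146105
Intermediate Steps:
a(b, T) = T*b
O(j) = 2*j
a(137, -1099) - O(-2229) = -1099*137 - 2*(-2229) = -150563 - 1*(-4458) = -150563 + 4458 = -146105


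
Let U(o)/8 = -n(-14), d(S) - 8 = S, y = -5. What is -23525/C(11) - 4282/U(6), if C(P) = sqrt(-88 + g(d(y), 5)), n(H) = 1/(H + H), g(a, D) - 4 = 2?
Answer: -14987 + 23525*I*sqrt(82)/82 ≈ -14987.0 + 2597.9*I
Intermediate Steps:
d(S) = 8 + S
g(a, D) = 6 (g(a, D) = 4 + 2 = 6)
n(H) = 1/(2*H)
U(o) = 2/7 (U(o) = 8*(-1/(2*(-14))) = 8*(-(-1)/(2*14)) = 8*(-1*(-1/28)) = 8*(1/28) = 2/7)
C(P) = I*sqrt(82) (C(P) = sqrt(-88 + 6) = sqrt(-82) = I*sqrt(82))
-23525/C(11) - 4282/U(6) = -23525*(-I*sqrt(82)/82) - 4282/2/7 = -(-23525)*I*sqrt(82)/82 - 4282*7/2 = 23525*I*sqrt(82)/82 - 14987 = -14987 + 23525*I*sqrt(82)/82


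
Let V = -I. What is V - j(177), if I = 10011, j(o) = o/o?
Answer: -10012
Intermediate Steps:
j(o) = 1
V = -10011 (V = -1*10011 = -10011)
V - j(177) = -10011 - 1*1 = -10011 - 1 = -10012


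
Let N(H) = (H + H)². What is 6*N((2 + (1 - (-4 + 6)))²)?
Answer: 24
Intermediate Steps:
N(H) = 4*H² (N(H) = (2*H)² = 4*H²)
6*N((2 + (1 - (-4 + 6)))²) = 6*(4*((2 + (1 - (-4 + 6)))²)²) = 6*(4*((2 + (1 - 1*2))²)²) = 6*(4*((2 + (1 - 2))²)²) = 6*(4*((2 - 1)²)²) = 6*(4*(1²)²) = 6*(4*1²) = 6*(4*1) = 6*4 = 24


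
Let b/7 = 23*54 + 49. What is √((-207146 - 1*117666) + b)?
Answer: 5*I*√12631 ≈ 561.94*I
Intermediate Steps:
b = 9037 (b = 7*(23*54 + 49) = 7*(1242 + 49) = 7*1291 = 9037)
√((-207146 - 1*117666) + b) = √((-207146 - 1*117666) + 9037) = √((-207146 - 117666) + 9037) = √(-324812 + 9037) = √(-315775) = 5*I*√12631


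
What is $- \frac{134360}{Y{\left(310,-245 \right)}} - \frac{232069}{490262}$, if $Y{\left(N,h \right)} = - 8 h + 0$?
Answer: $- \frac{1658161439}{24022838} \approx -69.024$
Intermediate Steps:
$Y{\left(N,h \right)} = - 8 h$
$- \frac{134360}{Y{\left(310,-245 \right)}} - \frac{232069}{490262} = - \frac{134360}{\left(-8\right) \left(-245\right)} - \frac{232069}{490262} = - \frac{134360}{1960} - \frac{232069}{490262} = \left(-134360\right) \frac{1}{1960} - \frac{232069}{490262} = - \frac{3359}{49} - \frac{232069}{490262} = - \frac{1658161439}{24022838}$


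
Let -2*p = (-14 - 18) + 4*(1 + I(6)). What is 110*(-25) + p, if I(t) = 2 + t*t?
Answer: -2812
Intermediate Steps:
I(t) = 2 + t²
p = -62 (p = -((-14 - 18) + 4*(1 + (2 + 6²)))/2 = -(-32 + 4*(1 + (2 + 36)))/2 = -(-32 + 4*(1 + 38))/2 = -(-32 + 4*39)/2 = -(-32 + 156)/2 = -½*124 = -62)
110*(-25) + p = 110*(-25) - 62 = -2750 - 62 = -2812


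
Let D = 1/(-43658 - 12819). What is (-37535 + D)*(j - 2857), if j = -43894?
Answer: 99105771027196/56477 ≈ 1.7548e+9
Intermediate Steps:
D = -1/56477 (D = 1/(-56477) = -1/56477 ≈ -1.7706e-5)
(-37535 + D)*(j - 2857) = (-37535 - 1/56477)*(-43894 - 2857) = -2119864196/56477*(-46751) = 99105771027196/56477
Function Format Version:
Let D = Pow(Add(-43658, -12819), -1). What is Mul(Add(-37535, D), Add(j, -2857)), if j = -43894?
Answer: Rational(99105771027196, 56477) ≈ 1.7548e+9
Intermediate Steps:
D = Rational(-1, 56477) (D = Pow(-56477, -1) = Rational(-1, 56477) ≈ -1.7706e-5)
Mul(Add(-37535, D), Add(j, -2857)) = Mul(Add(-37535, Rational(-1, 56477)), Add(-43894, -2857)) = Mul(Rational(-2119864196, 56477), -46751) = Rational(99105771027196, 56477)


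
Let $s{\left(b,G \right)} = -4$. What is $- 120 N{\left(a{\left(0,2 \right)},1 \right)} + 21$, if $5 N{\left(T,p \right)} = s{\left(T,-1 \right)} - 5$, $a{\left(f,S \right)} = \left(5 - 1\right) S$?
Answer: $237$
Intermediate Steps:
$a{\left(f,S \right)} = 4 S$
$N{\left(T,p \right)} = - \frac{9}{5}$ ($N{\left(T,p \right)} = \frac{-4 - 5}{5} = \frac{1}{5} \left(-9\right) = - \frac{9}{5}$)
$- 120 N{\left(a{\left(0,2 \right)},1 \right)} + 21 = \left(-120\right) \left(- \frac{9}{5}\right) + 21 = 216 + 21 = 237$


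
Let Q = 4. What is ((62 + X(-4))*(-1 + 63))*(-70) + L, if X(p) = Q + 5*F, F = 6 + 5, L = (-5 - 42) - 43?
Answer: -525230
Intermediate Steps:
L = -90 (L = -47 - 43 = -90)
F = 11
X(p) = 59 (X(p) = 4 + 5*11 = 4 + 55 = 59)
((62 + X(-4))*(-1 + 63))*(-70) + L = ((62 + 59)*(-1 + 63))*(-70) - 90 = (121*62)*(-70) - 90 = 7502*(-70) - 90 = -525140 - 90 = -525230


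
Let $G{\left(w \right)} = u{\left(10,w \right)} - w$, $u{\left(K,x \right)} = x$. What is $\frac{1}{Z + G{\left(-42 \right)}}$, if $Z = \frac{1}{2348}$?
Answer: $2348$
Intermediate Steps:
$Z = \frac{1}{2348} \approx 0.00042589$
$G{\left(w \right)} = 0$ ($G{\left(w \right)} = w - w = 0$)
$\frac{1}{Z + G{\left(-42 \right)}} = \frac{1}{\frac{1}{2348} + 0} = \frac{1}{\frac{1}{2348}} = 2348$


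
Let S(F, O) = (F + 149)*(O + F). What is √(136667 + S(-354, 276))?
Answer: √152657 ≈ 390.71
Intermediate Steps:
S(F, O) = (149 + F)*(F + O)
√(136667 + S(-354, 276)) = √(136667 + ((-354)² + 149*(-354) + 149*276 - 354*276)) = √(136667 + (125316 - 52746 + 41124 - 97704)) = √(136667 + 15990) = √152657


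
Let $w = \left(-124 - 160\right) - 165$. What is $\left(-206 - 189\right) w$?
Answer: $177355$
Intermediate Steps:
$w = -449$ ($w = -284 - 165 = -449$)
$\left(-206 - 189\right) w = \left(-206 - 189\right) \left(-449\right) = \left(-395\right) \left(-449\right) = 177355$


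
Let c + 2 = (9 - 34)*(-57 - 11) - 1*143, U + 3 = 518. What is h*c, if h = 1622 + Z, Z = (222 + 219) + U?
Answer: 4008790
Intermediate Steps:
U = 515 (U = -3 + 518 = 515)
Z = 956 (Z = (222 + 219) + 515 = 441 + 515 = 956)
c = 1555 (c = -2 + ((9 - 34)*(-57 - 11) - 1*143) = -2 + (-25*(-68) - 143) = -2 + (1700 - 143) = -2 + 1557 = 1555)
h = 2578 (h = 1622 + 956 = 2578)
h*c = 2578*1555 = 4008790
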